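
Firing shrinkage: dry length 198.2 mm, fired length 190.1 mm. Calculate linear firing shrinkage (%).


FS = (198.2 - 190.1) / 198.2 * 100 = 4.09%

4.09


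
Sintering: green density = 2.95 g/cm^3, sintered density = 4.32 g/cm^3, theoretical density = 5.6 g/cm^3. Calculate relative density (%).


Relative = 4.32 / 5.6 * 100 = 77.1%

77.1


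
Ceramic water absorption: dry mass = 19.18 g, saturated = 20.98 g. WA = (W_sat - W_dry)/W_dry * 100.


WA = (20.98 - 19.18) / 19.18 * 100 = 9.38%

9.38


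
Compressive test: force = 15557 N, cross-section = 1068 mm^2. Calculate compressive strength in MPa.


CS = 15557 / 1068 = 14.6 MPa

14.6


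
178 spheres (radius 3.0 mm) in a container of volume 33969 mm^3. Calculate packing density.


V_sphere = 4/3*pi*3.0^3 = 113.0973 mm^3
Total V = 178*113.0973 = 20131.3194 mm^3
PD = 20131.3194 / 33969 = 0.593

0.593


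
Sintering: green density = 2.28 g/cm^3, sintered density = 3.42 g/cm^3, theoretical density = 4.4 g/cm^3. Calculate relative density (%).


Relative = 3.42 / 4.4 * 100 = 77.7%

77.7


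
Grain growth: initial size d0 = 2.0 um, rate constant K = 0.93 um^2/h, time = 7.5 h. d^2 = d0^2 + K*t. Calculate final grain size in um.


d^2 = 2.0^2 + 0.93*7.5 = 10.975
d = sqrt(10.975) = 3.31 um

3.31


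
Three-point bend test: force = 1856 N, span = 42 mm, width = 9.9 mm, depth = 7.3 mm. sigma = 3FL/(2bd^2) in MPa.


sigma = 3*1856*42/(2*9.9*7.3^2) = 221.6 MPa

221.6


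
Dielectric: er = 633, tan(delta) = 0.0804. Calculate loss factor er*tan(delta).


Loss = 633 * 0.0804 = 50.893

50.893


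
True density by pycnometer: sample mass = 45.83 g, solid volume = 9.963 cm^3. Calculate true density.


TD = 45.83 / 9.963 = 4.6 g/cm^3

4.6


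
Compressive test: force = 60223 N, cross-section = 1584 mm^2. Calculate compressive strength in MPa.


CS = 60223 / 1584 = 38.0 MPa

38.0


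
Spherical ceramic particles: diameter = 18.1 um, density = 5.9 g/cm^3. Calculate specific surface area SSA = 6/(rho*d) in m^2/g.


SSA = 6 / (5.9 * 18.1) = 0.056 m^2/g

0.056


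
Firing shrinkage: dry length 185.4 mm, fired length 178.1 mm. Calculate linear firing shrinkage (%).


FS = (185.4 - 178.1) / 185.4 * 100 = 3.94%

3.94


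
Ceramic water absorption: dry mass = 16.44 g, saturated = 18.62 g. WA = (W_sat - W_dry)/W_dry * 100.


WA = (18.62 - 16.44) / 16.44 * 100 = 13.26%

13.26


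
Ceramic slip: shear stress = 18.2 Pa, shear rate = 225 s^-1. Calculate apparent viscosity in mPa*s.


eta = tau/gamma * 1000 = 18.2/225 * 1000 = 80.9 mPa*s

80.9


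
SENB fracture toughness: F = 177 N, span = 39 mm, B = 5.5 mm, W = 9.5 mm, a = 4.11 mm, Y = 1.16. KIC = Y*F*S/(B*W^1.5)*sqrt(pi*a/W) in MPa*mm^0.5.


KIC = 1.16*177*39/(5.5*9.5^1.5)*sqrt(pi*4.11/9.5) = 57.97

57.97


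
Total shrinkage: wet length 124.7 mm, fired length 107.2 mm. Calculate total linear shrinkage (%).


TS = (124.7 - 107.2) / 124.7 * 100 = 14.03%

14.03


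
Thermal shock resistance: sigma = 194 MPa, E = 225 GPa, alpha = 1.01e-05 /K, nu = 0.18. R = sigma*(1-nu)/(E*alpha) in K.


R = 194*(1-0.18)/(225*1000*1.01e-05) = 70 K

70


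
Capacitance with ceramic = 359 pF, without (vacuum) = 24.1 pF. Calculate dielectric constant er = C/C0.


er = 359 / 24.1 = 14.9

14.9


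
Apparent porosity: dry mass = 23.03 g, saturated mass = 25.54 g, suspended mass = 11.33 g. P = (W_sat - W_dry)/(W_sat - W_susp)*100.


P = (25.54 - 23.03) / (25.54 - 11.33) * 100 = 2.51 / 14.21 * 100 = 17.7%

17.7


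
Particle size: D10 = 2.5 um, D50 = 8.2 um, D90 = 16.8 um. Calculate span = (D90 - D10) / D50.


Span = (16.8 - 2.5) / 8.2 = 14.3 / 8.2 = 1.744

1.744


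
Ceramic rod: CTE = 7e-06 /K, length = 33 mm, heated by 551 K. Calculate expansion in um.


dL = 7e-06 * 33 * 551 * 1000 = 127.281 um

127.281


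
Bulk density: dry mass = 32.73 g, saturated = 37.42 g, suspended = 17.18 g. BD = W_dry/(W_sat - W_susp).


BD = 32.73 / (37.42 - 17.18) = 32.73 / 20.24 = 1.617 g/cm^3

1.617


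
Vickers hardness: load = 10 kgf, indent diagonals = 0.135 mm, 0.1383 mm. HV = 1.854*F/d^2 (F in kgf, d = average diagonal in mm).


d_avg = (0.135+0.1383)/2 = 0.13665 mm
HV = 1.854*10/0.13665^2 = 993

993


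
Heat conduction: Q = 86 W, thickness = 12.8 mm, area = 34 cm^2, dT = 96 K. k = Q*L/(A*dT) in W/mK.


k = 86*12.8/1000/(34/10000*96) = 3.37 W/mK

3.37


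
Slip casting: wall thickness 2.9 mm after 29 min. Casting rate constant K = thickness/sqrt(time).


K = 2.9 / sqrt(29) = 2.9 / 5.3852 = 0.539 mm/min^0.5

0.539


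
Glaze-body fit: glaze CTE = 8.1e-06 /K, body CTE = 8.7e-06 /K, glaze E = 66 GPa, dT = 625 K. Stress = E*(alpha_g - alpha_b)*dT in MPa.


Stress = 66*1000*(8.1e-06 - 8.7e-06)*625 = -24.8 MPa

-24.8


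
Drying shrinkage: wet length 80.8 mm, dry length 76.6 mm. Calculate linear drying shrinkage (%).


DS = (80.8 - 76.6) / 80.8 * 100 = 5.2%

5.2


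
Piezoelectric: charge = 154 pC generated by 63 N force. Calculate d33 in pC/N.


d33 = 154 / 63 = 2.4 pC/N

2.4


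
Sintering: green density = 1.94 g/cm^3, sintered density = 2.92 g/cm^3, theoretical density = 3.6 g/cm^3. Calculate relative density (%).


Relative = 2.92 / 3.6 * 100 = 81.1%

81.1


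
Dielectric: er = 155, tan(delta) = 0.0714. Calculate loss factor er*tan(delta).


Loss = 155 * 0.0714 = 11.067

11.067


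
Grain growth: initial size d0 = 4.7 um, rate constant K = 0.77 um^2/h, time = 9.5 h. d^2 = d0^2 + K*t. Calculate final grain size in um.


d^2 = 4.7^2 + 0.77*9.5 = 29.405
d = sqrt(29.405) = 5.42 um

5.42


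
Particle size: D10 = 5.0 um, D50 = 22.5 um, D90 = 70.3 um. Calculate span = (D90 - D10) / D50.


Span = (70.3 - 5.0) / 22.5 = 65.3 / 22.5 = 2.902

2.902


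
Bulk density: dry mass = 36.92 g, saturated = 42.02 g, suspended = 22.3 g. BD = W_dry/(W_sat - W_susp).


BD = 36.92 / (42.02 - 22.3) = 36.92 / 19.72 = 1.872 g/cm^3

1.872


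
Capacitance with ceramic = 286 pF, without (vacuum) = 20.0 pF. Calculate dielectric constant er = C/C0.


er = 286 / 20.0 = 14.3

14.3


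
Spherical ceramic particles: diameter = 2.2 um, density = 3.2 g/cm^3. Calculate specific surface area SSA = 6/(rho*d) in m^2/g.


SSA = 6 / (3.2 * 2.2) = 0.852 m^2/g

0.852


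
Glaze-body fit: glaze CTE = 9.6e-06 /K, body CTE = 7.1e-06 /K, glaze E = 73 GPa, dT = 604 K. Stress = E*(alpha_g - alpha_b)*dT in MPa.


Stress = 73*1000*(9.6e-06 - 7.1e-06)*604 = 110.2 MPa

110.2


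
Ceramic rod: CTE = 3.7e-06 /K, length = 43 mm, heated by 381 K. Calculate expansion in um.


dL = 3.7e-06 * 43 * 381 * 1000 = 60.617 um

60.617


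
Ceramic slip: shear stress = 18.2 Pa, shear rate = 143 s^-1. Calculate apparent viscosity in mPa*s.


eta = tau/gamma * 1000 = 18.2/143 * 1000 = 127.3 mPa*s

127.3


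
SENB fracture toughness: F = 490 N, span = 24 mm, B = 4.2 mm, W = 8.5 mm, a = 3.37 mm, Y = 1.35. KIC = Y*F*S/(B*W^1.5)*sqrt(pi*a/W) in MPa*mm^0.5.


KIC = 1.35*490*24/(4.2*8.5^1.5)*sqrt(pi*3.37/8.5) = 170.23

170.23


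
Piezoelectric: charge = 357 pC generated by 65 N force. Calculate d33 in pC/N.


d33 = 357 / 65 = 5.5 pC/N

5.5


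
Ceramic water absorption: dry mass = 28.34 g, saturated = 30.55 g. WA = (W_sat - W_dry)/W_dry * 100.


WA = (30.55 - 28.34) / 28.34 * 100 = 7.8%

7.8


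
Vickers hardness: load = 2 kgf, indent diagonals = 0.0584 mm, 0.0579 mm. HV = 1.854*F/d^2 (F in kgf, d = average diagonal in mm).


d_avg = (0.0584+0.0579)/2 = 0.05815 mm
HV = 1.854*2/0.05815^2 = 1097

1097


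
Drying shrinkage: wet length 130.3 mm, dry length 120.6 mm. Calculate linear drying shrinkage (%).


DS = (130.3 - 120.6) / 130.3 * 100 = 7.44%

7.44


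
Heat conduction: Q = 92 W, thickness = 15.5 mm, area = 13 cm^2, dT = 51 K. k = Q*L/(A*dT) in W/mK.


k = 92*15.5/1000/(13/10000*51) = 21.51 W/mK

21.51


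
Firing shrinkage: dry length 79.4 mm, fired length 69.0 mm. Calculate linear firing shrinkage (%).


FS = (79.4 - 69.0) / 79.4 * 100 = 13.1%

13.1


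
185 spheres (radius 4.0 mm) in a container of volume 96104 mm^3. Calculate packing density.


V_sphere = 4/3*pi*4.0^3 = 268.0826 mm^3
Total V = 185*268.0826 = 49595.281 mm^3
PD = 49595.281 / 96104 = 0.516

0.516


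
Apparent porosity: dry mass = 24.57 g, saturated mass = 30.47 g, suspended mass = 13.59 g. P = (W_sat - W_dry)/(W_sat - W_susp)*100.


P = (30.47 - 24.57) / (30.47 - 13.59) * 100 = 5.9 / 16.88 * 100 = 35.0%

35.0


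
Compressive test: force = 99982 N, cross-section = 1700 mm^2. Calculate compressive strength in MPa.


CS = 99982 / 1700 = 58.8 MPa

58.8


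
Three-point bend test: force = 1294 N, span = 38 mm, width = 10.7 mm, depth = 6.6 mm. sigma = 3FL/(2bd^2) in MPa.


sigma = 3*1294*38/(2*10.7*6.6^2) = 158.2 MPa

158.2


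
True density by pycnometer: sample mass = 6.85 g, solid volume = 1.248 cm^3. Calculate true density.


TD = 6.85 / 1.248 = 5.489 g/cm^3

5.489


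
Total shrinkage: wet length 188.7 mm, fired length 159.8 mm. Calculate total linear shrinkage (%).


TS = (188.7 - 159.8) / 188.7 * 100 = 15.32%

15.32


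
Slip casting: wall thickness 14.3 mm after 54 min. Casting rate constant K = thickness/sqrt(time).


K = 14.3 / sqrt(54) = 14.3 / 7.3485 = 1.946 mm/min^0.5

1.946


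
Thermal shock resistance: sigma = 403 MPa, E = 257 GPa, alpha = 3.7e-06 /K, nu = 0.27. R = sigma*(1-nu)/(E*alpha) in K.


R = 403*(1-0.27)/(257*1000*3.7e-06) = 309 K

309


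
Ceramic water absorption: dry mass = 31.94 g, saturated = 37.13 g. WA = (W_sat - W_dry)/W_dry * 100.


WA = (37.13 - 31.94) / 31.94 * 100 = 16.25%

16.25


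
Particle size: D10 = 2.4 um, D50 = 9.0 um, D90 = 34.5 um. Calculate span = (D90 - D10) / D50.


Span = (34.5 - 2.4) / 9.0 = 32.1 / 9.0 = 3.567

3.567


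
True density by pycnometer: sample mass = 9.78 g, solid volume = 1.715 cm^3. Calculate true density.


TD = 9.78 / 1.715 = 5.703 g/cm^3

5.703


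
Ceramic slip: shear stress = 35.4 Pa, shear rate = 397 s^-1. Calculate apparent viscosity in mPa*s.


eta = tau/gamma * 1000 = 35.4/397 * 1000 = 89.2 mPa*s

89.2


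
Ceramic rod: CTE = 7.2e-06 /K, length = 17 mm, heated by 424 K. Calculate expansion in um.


dL = 7.2e-06 * 17 * 424 * 1000 = 51.898 um

51.898


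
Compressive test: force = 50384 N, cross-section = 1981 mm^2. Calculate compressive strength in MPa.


CS = 50384 / 1981 = 25.4 MPa

25.4


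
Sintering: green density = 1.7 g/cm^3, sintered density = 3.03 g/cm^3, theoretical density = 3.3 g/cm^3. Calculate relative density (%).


Relative = 3.03 / 3.3 * 100 = 91.8%

91.8


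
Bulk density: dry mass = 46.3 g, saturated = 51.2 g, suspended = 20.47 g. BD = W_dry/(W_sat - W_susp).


BD = 46.3 / (51.2 - 20.47) = 46.3 / 30.73 = 1.507 g/cm^3

1.507


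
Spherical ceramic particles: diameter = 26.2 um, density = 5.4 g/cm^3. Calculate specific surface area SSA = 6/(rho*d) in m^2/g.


SSA = 6 / (5.4 * 26.2) = 0.042 m^2/g

0.042


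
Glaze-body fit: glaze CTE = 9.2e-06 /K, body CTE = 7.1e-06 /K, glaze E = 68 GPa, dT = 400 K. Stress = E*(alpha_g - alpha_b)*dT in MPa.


Stress = 68*1000*(9.2e-06 - 7.1e-06)*400 = 57.1 MPa

57.1


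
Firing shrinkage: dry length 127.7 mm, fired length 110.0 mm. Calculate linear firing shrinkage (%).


FS = (127.7 - 110.0) / 127.7 * 100 = 13.86%

13.86


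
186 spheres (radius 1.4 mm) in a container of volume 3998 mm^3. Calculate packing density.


V_sphere = 4/3*pi*1.4^3 = 11.494 mm^3
Total V = 186*11.494 = 2137.884 mm^3
PD = 2137.884 / 3998 = 0.535

0.535


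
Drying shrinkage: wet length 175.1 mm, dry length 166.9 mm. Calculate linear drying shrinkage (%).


DS = (175.1 - 166.9) / 175.1 * 100 = 4.68%

4.68


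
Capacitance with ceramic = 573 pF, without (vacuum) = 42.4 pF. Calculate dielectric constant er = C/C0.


er = 573 / 42.4 = 13.51

13.51


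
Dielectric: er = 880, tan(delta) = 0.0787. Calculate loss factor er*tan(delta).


Loss = 880 * 0.0787 = 69.256

69.256


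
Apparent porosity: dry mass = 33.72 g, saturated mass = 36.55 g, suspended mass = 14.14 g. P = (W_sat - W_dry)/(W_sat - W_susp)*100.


P = (36.55 - 33.72) / (36.55 - 14.14) * 100 = 2.83 / 22.41 * 100 = 12.6%

12.6


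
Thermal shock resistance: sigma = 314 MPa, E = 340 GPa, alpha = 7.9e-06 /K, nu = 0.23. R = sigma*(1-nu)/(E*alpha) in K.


R = 314*(1-0.23)/(340*1000*7.9e-06) = 90 K

90


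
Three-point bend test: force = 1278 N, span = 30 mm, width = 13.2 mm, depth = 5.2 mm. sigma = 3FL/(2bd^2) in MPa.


sigma = 3*1278*30/(2*13.2*5.2^2) = 161.1 MPa

161.1


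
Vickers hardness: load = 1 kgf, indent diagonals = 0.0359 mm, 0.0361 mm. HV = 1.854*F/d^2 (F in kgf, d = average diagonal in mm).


d_avg = (0.0359+0.0361)/2 = 0.036 mm
HV = 1.854*1/0.036^2 = 1431

1431


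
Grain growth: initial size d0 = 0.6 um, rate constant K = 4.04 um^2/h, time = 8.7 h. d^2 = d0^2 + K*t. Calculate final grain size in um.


d^2 = 0.6^2 + 4.04*8.7 = 35.508
d = sqrt(35.508) = 5.96 um

5.96


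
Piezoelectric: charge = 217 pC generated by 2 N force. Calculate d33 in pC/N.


d33 = 217 / 2 = 108.5 pC/N

108.5


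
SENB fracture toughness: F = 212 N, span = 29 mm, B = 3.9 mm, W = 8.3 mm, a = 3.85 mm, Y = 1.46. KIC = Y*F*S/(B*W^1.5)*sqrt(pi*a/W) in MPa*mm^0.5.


KIC = 1.46*212*29/(3.9*8.3^1.5)*sqrt(pi*3.85/8.3) = 116.19

116.19


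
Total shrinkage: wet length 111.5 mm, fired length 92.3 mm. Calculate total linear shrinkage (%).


TS = (111.5 - 92.3) / 111.5 * 100 = 17.22%

17.22


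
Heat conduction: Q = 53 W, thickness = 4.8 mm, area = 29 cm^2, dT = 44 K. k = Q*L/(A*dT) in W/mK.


k = 53*4.8/1000/(29/10000*44) = 1.99 W/mK

1.99


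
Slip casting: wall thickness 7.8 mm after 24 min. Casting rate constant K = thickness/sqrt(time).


K = 7.8 / sqrt(24) = 7.8 / 4.899 = 1.592 mm/min^0.5

1.592


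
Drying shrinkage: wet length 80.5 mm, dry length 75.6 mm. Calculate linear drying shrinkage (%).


DS = (80.5 - 75.6) / 80.5 * 100 = 6.09%

6.09


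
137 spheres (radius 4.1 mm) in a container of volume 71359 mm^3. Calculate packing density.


V_sphere = 4/3*pi*4.1^3 = 288.6956 mm^3
Total V = 137*288.6956 = 39551.2972 mm^3
PD = 39551.2972 / 71359 = 0.554

0.554


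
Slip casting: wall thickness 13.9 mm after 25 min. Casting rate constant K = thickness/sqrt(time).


K = 13.9 / sqrt(25) = 13.9 / 5.0 = 2.78 mm/min^0.5

2.78


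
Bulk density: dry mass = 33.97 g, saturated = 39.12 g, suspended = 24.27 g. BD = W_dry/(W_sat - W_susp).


BD = 33.97 / (39.12 - 24.27) = 33.97 / 14.85 = 2.288 g/cm^3

2.288


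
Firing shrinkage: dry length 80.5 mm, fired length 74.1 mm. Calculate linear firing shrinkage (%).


FS = (80.5 - 74.1) / 80.5 * 100 = 7.95%

7.95


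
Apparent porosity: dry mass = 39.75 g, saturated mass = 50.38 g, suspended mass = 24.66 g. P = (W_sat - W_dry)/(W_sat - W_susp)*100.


P = (50.38 - 39.75) / (50.38 - 24.66) * 100 = 10.63 / 25.72 * 100 = 41.3%

41.3


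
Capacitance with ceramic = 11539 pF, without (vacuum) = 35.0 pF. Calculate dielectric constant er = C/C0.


er = 11539 / 35.0 = 329.69

329.69


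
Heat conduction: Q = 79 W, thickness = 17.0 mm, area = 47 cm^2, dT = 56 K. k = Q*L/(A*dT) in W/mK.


k = 79*17.0/1000/(47/10000*56) = 5.1 W/mK

5.1


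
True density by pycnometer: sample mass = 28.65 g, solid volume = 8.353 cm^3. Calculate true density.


TD = 28.65 / 8.353 = 3.43 g/cm^3

3.43


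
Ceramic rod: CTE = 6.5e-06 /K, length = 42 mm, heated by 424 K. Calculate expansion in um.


dL = 6.5e-06 * 42 * 424 * 1000 = 115.752 um

115.752


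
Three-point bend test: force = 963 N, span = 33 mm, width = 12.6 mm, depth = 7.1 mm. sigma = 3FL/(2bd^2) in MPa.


sigma = 3*963*33/(2*12.6*7.1^2) = 75.0 MPa

75.0


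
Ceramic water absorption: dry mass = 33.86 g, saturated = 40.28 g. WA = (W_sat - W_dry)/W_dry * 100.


WA = (40.28 - 33.86) / 33.86 * 100 = 18.96%

18.96


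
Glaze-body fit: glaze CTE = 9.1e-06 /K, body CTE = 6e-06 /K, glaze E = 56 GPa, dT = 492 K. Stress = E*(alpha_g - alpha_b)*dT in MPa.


Stress = 56*1000*(9.1e-06 - 6e-06)*492 = 85.4 MPa

85.4


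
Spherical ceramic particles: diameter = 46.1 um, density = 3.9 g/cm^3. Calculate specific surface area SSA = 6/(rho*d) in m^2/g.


SSA = 6 / (3.9 * 46.1) = 0.033 m^2/g

0.033


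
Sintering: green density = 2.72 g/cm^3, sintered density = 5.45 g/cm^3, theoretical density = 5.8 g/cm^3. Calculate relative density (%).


Relative = 5.45 / 5.8 * 100 = 94.0%

94.0


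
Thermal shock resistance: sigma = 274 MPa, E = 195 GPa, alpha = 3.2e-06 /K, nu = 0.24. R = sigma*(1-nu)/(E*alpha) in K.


R = 274*(1-0.24)/(195*1000*3.2e-06) = 334 K

334


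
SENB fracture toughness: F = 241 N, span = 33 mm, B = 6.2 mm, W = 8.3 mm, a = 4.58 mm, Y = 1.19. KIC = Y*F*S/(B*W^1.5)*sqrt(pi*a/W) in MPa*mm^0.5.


KIC = 1.19*241*33/(6.2*8.3^1.5)*sqrt(pi*4.58/8.3) = 84.05

84.05


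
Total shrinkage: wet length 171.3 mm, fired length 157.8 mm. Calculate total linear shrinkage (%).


TS = (171.3 - 157.8) / 171.3 * 100 = 7.88%

7.88


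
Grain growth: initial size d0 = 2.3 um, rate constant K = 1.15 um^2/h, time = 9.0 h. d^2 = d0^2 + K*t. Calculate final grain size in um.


d^2 = 2.3^2 + 1.15*9.0 = 15.64
d = sqrt(15.64) = 3.95 um

3.95


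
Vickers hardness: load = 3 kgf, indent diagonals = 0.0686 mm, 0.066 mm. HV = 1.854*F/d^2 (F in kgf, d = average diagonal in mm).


d_avg = (0.0686+0.066)/2 = 0.0673 mm
HV = 1.854*3/0.0673^2 = 1228

1228


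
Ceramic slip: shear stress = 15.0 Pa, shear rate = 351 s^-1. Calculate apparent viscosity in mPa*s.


eta = tau/gamma * 1000 = 15.0/351 * 1000 = 42.7 mPa*s

42.7


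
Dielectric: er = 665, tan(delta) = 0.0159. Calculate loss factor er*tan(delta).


Loss = 665 * 0.0159 = 10.574

10.574


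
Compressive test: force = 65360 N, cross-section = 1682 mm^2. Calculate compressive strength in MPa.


CS = 65360 / 1682 = 38.9 MPa

38.9


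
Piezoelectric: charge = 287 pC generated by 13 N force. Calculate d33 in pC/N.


d33 = 287 / 13 = 22.1 pC/N

22.1


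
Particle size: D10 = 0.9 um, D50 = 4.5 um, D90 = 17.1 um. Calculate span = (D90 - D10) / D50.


Span = (17.1 - 0.9) / 4.5 = 16.2 / 4.5 = 3.6

3.6


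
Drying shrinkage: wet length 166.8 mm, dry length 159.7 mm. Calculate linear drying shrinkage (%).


DS = (166.8 - 159.7) / 166.8 * 100 = 4.26%

4.26


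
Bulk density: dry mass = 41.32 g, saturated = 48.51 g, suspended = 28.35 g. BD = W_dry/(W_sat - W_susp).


BD = 41.32 / (48.51 - 28.35) = 41.32 / 20.16 = 2.05 g/cm^3

2.05


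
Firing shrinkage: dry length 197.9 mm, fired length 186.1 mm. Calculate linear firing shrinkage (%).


FS = (197.9 - 186.1) / 197.9 * 100 = 5.96%

5.96


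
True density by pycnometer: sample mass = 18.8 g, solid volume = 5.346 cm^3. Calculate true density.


TD = 18.8 / 5.346 = 3.517 g/cm^3

3.517


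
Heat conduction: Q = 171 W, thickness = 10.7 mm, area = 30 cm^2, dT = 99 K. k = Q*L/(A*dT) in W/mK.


k = 171*10.7/1000/(30/10000*99) = 6.16 W/mK

6.16


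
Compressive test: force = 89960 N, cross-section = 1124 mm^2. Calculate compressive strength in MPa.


CS = 89960 / 1124 = 80.0 MPa

80.0


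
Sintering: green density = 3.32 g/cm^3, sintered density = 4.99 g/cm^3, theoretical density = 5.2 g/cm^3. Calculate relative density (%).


Relative = 4.99 / 5.2 * 100 = 96.0%

96.0


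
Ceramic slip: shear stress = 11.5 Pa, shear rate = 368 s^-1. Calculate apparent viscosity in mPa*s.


eta = tau/gamma * 1000 = 11.5/368 * 1000 = 31.3 mPa*s

31.3


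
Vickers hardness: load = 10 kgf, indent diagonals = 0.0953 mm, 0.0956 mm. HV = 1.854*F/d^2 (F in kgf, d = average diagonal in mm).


d_avg = (0.0953+0.0956)/2 = 0.09545 mm
HV = 1.854*10/0.09545^2 = 2035

2035


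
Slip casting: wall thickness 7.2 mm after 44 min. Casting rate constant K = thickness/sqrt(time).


K = 7.2 / sqrt(44) = 7.2 / 6.6332 = 1.085 mm/min^0.5

1.085


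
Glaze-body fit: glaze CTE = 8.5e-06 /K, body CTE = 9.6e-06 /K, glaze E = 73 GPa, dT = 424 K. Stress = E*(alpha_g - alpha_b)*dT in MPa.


Stress = 73*1000*(8.5e-06 - 9.6e-06)*424 = -34.0 MPa

-34.0


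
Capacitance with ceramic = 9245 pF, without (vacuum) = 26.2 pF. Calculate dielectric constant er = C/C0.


er = 9245 / 26.2 = 352.86

352.86


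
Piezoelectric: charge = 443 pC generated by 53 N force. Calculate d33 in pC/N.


d33 = 443 / 53 = 8.4 pC/N

8.4


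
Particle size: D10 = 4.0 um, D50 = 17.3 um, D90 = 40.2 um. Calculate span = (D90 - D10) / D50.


Span = (40.2 - 4.0) / 17.3 = 36.2 / 17.3 = 2.092

2.092


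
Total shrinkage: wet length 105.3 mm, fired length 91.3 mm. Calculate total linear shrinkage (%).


TS = (105.3 - 91.3) / 105.3 * 100 = 13.3%

13.3


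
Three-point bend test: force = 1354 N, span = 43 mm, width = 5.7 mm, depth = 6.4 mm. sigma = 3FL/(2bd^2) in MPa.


sigma = 3*1354*43/(2*5.7*6.4^2) = 374.1 MPa

374.1


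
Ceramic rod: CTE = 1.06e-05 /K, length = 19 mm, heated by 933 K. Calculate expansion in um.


dL = 1.06e-05 * 19 * 933 * 1000 = 187.906 um

187.906


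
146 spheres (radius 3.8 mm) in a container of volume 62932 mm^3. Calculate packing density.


V_sphere = 4/3*pi*3.8^3 = 229.8473 mm^3
Total V = 146*229.8473 = 33557.7058 mm^3
PD = 33557.7058 / 62932 = 0.533

0.533


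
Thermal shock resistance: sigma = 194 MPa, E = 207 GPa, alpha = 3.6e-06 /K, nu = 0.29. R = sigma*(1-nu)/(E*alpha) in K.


R = 194*(1-0.29)/(207*1000*3.6e-06) = 185 K

185


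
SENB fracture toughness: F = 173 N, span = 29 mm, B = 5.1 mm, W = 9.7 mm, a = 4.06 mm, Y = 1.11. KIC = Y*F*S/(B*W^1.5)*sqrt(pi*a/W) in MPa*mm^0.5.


KIC = 1.11*173*29/(5.1*9.7^1.5)*sqrt(pi*4.06/9.7) = 41.45

41.45


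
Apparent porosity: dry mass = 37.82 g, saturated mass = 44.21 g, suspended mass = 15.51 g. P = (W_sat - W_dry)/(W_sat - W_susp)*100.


P = (44.21 - 37.82) / (44.21 - 15.51) * 100 = 6.39 / 28.7 * 100 = 22.3%

22.3


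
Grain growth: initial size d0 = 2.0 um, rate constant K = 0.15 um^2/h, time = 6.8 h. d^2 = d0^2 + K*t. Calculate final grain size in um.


d^2 = 2.0^2 + 0.15*6.8 = 5.02
d = sqrt(5.02) = 2.24 um

2.24


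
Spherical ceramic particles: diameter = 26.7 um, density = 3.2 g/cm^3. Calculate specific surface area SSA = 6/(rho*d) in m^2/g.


SSA = 6 / (3.2 * 26.7) = 0.07 m^2/g

0.07


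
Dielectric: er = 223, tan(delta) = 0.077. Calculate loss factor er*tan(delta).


Loss = 223 * 0.077 = 17.171

17.171


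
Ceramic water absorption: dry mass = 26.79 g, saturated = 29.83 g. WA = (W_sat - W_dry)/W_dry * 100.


WA = (29.83 - 26.79) / 26.79 * 100 = 11.35%

11.35


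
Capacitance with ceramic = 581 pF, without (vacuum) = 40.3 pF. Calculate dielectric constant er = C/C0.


er = 581 / 40.3 = 14.42

14.42


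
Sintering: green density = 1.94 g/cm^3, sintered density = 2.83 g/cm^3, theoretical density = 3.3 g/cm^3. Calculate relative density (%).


Relative = 2.83 / 3.3 * 100 = 85.8%

85.8


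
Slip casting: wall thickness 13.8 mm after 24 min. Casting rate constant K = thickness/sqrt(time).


K = 13.8 / sqrt(24) = 13.8 / 4.899 = 2.817 mm/min^0.5

2.817


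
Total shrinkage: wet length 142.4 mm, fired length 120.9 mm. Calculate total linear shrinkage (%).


TS = (142.4 - 120.9) / 142.4 * 100 = 15.1%

15.1


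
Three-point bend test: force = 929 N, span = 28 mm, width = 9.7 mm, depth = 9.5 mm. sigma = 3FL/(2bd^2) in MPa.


sigma = 3*929*28/(2*9.7*9.5^2) = 44.6 MPa

44.6


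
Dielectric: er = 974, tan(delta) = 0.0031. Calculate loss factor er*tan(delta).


Loss = 974 * 0.0031 = 3.019

3.019


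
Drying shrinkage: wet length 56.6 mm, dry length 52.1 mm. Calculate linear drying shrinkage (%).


DS = (56.6 - 52.1) / 56.6 * 100 = 7.95%

7.95


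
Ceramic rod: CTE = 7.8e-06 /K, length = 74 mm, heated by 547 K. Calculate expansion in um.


dL = 7.8e-06 * 74 * 547 * 1000 = 315.728 um

315.728


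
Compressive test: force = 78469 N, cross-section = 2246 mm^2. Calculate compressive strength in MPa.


CS = 78469 / 2246 = 34.9 MPa

34.9


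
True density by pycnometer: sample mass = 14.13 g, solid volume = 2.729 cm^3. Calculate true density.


TD = 14.13 / 2.729 = 5.178 g/cm^3

5.178


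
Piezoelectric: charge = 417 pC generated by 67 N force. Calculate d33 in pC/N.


d33 = 417 / 67 = 6.2 pC/N

6.2


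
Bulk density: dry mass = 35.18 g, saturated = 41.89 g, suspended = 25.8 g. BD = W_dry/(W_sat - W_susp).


BD = 35.18 / (41.89 - 25.8) = 35.18 / 16.09 = 2.186 g/cm^3

2.186


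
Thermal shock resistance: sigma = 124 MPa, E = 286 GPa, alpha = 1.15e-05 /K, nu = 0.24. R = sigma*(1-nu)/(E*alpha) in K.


R = 124*(1-0.24)/(286*1000*1.15e-05) = 29 K

29


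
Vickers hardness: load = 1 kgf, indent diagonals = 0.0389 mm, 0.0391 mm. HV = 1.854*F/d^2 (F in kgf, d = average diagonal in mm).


d_avg = (0.0389+0.0391)/2 = 0.039 mm
HV = 1.854*1/0.039^2 = 1219

1219


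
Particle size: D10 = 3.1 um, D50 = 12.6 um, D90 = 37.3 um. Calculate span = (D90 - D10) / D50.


Span = (37.3 - 3.1) / 12.6 = 34.2 / 12.6 = 2.714

2.714


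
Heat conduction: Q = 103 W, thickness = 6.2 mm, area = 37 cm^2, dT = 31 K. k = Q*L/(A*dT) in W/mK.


k = 103*6.2/1000/(37/10000*31) = 5.57 W/mK

5.57


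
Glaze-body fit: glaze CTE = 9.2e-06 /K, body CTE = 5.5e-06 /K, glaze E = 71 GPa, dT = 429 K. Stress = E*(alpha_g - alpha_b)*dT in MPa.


Stress = 71*1000*(9.2e-06 - 5.5e-06)*429 = 112.7 MPa

112.7


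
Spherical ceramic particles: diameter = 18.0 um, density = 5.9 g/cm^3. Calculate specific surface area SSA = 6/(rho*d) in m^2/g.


SSA = 6 / (5.9 * 18.0) = 0.056 m^2/g

0.056


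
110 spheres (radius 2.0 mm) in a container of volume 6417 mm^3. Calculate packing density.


V_sphere = 4/3*pi*2.0^3 = 33.5103 mm^3
Total V = 110*33.5103 = 3686.133 mm^3
PD = 3686.133 / 6417 = 0.574

0.574


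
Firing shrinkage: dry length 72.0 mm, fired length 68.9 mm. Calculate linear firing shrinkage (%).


FS = (72.0 - 68.9) / 72.0 * 100 = 4.31%

4.31


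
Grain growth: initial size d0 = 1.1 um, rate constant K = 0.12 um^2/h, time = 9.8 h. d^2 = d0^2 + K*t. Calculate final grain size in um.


d^2 = 1.1^2 + 0.12*9.8 = 2.386
d = sqrt(2.386) = 1.54 um

1.54


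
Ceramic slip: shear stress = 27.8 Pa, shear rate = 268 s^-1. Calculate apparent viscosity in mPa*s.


eta = tau/gamma * 1000 = 27.8/268 * 1000 = 103.7 mPa*s

103.7


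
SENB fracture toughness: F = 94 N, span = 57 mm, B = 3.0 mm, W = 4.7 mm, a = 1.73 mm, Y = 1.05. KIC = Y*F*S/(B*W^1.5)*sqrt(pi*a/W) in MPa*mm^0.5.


KIC = 1.05*94*57/(3.0*4.7^1.5)*sqrt(pi*1.73/4.7) = 197.91

197.91


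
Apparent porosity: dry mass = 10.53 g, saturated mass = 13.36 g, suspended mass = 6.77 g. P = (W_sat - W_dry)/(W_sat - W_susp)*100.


P = (13.36 - 10.53) / (13.36 - 6.77) * 100 = 2.83 / 6.59 * 100 = 42.9%

42.9


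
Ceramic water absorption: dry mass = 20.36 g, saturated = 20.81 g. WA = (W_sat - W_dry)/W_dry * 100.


WA = (20.81 - 20.36) / 20.36 * 100 = 2.21%

2.21


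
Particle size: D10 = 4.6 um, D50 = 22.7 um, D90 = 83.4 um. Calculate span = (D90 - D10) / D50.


Span = (83.4 - 4.6) / 22.7 = 78.8 / 22.7 = 3.471

3.471


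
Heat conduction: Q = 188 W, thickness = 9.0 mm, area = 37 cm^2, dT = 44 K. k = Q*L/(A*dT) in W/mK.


k = 188*9.0/1000/(37/10000*44) = 10.39 W/mK

10.39


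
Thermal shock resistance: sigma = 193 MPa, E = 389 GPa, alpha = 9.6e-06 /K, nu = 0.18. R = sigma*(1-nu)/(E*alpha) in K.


R = 193*(1-0.18)/(389*1000*9.6e-06) = 42 K

42


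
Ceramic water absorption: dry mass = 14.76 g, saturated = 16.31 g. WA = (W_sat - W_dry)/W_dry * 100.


WA = (16.31 - 14.76) / 14.76 * 100 = 10.5%

10.5


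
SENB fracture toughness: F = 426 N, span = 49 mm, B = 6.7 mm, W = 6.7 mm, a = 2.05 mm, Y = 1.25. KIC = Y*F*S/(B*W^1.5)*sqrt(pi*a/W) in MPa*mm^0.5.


KIC = 1.25*426*49/(6.7*6.7^1.5)*sqrt(pi*2.05/6.7) = 220.16

220.16


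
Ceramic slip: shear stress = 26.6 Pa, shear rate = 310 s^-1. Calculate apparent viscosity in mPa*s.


eta = tau/gamma * 1000 = 26.6/310 * 1000 = 85.8 mPa*s

85.8


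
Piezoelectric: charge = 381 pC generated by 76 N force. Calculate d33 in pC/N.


d33 = 381 / 76 = 5.0 pC/N

5.0


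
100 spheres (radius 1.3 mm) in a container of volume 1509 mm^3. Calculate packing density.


V_sphere = 4/3*pi*1.3^3 = 9.2028 mm^3
Total V = 100*9.2028 = 920.28 mm^3
PD = 920.28 / 1509 = 0.61

0.61


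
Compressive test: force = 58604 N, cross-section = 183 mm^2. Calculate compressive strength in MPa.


CS = 58604 / 183 = 320.2 MPa

320.2


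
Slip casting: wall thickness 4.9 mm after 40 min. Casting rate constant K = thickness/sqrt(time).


K = 4.9 / sqrt(40) = 4.9 / 6.3246 = 0.775 mm/min^0.5

0.775


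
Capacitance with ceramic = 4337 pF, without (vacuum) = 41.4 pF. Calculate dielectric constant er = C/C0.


er = 4337 / 41.4 = 104.76

104.76


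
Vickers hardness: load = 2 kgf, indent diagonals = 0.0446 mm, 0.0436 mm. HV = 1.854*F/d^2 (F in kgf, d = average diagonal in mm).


d_avg = (0.0446+0.0436)/2 = 0.0441 mm
HV = 1.854*2/0.0441^2 = 1907

1907


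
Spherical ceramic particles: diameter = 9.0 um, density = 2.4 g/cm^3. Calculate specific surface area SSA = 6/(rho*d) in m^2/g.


SSA = 6 / (2.4 * 9.0) = 0.278 m^2/g

0.278


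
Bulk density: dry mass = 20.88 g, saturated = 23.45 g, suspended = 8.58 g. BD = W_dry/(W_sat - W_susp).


BD = 20.88 / (23.45 - 8.58) = 20.88 / 14.87 = 1.404 g/cm^3

1.404


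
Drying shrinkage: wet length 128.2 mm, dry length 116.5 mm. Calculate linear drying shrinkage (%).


DS = (128.2 - 116.5) / 128.2 * 100 = 9.13%

9.13


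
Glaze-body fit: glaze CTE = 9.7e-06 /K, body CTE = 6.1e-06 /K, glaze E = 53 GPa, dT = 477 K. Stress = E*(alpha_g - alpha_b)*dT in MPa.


Stress = 53*1000*(9.7e-06 - 6.1e-06)*477 = 91.0 MPa

91.0


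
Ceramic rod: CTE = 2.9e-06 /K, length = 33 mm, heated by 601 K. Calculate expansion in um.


dL = 2.9e-06 * 33 * 601 * 1000 = 57.516 um

57.516


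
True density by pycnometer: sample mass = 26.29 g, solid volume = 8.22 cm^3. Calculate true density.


TD = 26.29 / 8.22 = 3.198 g/cm^3

3.198


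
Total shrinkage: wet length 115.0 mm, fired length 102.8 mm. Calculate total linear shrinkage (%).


TS = (115.0 - 102.8) / 115.0 * 100 = 10.61%

10.61


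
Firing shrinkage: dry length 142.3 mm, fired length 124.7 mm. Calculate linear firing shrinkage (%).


FS = (142.3 - 124.7) / 142.3 * 100 = 12.37%

12.37


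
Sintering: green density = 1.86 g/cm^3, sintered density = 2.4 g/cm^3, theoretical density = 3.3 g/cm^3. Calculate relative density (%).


Relative = 2.4 / 3.3 * 100 = 72.7%

72.7


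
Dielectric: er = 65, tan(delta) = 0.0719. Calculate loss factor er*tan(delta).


Loss = 65 * 0.0719 = 4.674

4.674


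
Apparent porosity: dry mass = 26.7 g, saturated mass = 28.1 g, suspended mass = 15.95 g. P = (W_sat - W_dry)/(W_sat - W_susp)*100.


P = (28.1 - 26.7) / (28.1 - 15.95) * 100 = 1.4 / 12.15 * 100 = 11.5%

11.5


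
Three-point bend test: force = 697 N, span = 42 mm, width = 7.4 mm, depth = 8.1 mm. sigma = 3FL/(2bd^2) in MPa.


sigma = 3*697*42/(2*7.4*8.1^2) = 90.4 MPa

90.4


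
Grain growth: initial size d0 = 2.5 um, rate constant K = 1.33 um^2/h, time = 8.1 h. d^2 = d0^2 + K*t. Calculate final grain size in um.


d^2 = 2.5^2 + 1.33*8.1 = 17.023
d = sqrt(17.023) = 4.13 um

4.13


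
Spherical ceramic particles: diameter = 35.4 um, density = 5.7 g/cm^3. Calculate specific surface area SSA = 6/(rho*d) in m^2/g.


SSA = 6 / (5.7 * 35.4) = 0.03 m^2/g

0.03


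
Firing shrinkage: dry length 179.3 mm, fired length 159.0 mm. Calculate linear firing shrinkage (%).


FS = (179.3 - 159.0) / 179.3 * 100 = 11.32%

11.32


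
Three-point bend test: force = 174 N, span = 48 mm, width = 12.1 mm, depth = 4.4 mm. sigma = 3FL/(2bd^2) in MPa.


sigma = 3*174*48/(2*12.1*4.4^2) = 53.5 MPa

53.5


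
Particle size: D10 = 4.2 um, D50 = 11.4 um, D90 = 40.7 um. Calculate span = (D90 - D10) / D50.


Span = (40.7 - 4.2) / 11.4 = 36.5 / 11.4 = 3.202

3.202


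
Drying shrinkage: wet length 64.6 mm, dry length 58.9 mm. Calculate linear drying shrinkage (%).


DS = (64.6 - 58.9) / 64.6 * 100 = 8.82%

8.82


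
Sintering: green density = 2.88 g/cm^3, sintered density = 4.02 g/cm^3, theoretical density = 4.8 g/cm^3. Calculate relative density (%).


Relative = 4.02 / 4.8 * 100 = 83.8%

83.8


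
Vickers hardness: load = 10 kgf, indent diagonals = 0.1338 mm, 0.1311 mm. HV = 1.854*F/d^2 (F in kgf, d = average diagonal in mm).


d_avg = (0.1338+0.1311)/2 = 0.13245 mm
HV = 1.854*10/0.13245^2 = 1057

1057


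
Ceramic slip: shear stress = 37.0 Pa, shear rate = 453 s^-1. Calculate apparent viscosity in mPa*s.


eta = tau/gamma * 1000 = 37.0/453 * 1000 = 81.7 mPa*s

81.7


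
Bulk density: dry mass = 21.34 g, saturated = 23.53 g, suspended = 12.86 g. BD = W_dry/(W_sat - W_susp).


BD = 21.34 / (23.53 - 12.86) = 21.34 / 10.67 = 2.0 g/cm^3

2.0


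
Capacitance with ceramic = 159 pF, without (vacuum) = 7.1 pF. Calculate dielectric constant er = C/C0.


er = 159 / 7.1 = 22.39

22.39


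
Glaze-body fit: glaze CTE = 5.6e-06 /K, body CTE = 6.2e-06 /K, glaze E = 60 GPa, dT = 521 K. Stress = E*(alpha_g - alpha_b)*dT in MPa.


Stress = 60*1000*(5.6e-06 - 6.2e-06)*521 = -18.8 MPa

-18.8


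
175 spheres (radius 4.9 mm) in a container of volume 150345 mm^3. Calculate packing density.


V_sphere = 4/3*pi*4.9^3 = 492.807 mm^3
Total V = 175*492.807 = 86241.225 mm^3
PD = 86241.225 / 150345 = 0.574

0.574


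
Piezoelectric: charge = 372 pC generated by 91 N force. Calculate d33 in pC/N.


d33 = 372 / 91 = 4.1 pC/N

4.1


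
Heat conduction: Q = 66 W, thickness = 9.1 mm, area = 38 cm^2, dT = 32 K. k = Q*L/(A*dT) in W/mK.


k = 66*9.1/1000/(38/10000*32) = 4.94 W/mK

4.94


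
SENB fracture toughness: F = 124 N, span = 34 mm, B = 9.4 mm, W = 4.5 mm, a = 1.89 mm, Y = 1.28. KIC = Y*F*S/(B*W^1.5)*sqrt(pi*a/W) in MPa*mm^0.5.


KIC = 1.28*124*34/(9.4*4.5^1.5)*sqrt(pi*1.89/4.5) = 69.08

69.08


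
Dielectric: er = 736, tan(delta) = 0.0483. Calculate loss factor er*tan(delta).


Loss = 736 * 0.0483 = 35.549

35.549


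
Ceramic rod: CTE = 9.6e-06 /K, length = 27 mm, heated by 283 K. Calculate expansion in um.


dL = 9.6e-06 * 27 * 283 * 1000 = 73.354 um

73.354


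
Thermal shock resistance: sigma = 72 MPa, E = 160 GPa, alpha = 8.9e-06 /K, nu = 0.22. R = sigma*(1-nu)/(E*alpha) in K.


R = 72*(1-0.22)/(160*1000*8.9e-06) = 39 K

39


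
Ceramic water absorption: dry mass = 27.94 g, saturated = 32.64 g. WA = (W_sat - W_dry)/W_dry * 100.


WA = (32.64 - 27.94) / 27.94 * 100 = 16.82%

16.82


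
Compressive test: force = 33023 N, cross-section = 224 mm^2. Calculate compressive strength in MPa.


CS = 33023 / 224 = 147.4 MPa

147.4


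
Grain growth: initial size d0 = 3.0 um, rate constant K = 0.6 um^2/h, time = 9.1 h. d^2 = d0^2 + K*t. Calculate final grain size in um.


d^2 = 3.0^2 + 0.6*9.1 = 14.46
d = sqrt(14.46) = 3.8 um

3.8


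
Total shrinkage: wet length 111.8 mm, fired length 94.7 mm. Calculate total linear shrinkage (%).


TS = (111.8 - 94.7) / 111.8 * 100 = 15.3%

15.3


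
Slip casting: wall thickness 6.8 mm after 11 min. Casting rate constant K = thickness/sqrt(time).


K = 6.8 / sqrt(11) = 6.8 / 3.3166 = 2.05 mm/min^0.5

2.05


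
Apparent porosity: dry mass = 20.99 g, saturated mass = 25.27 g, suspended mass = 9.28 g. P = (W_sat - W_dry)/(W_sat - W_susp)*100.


P = (25.27 - 20.99) / (25.27 - 9.28) * 100 = 4.28 / 15.99 * 100 = 26.8%

26.8


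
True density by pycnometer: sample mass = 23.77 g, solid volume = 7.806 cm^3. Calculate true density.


TD = 23.77 / 7.806 = 3.045 g/cm^3

3.045


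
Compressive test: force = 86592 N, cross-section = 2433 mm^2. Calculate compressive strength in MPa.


CS = 86592 / 2433 = 35.6 MPa

35.6


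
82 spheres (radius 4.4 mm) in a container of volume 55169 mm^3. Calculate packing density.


V_sphere = 4/3*pi*4.4^3 = 356.8179 mm^3
Total V = 82*356.8179 = 29259.0678 mm^3
PD = 29259.0678 / 55169 = 0.53

0.53


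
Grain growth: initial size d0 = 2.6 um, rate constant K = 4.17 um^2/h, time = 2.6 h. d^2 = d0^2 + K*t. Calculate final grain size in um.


d^2 = 2.6^2 + 4.17*2.6 = 17.602
d = sqrt(17.602) = 4.2 um

4.2


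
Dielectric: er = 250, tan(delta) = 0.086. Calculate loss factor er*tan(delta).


Loss = 250 * 0.086 = 21.5

21.5


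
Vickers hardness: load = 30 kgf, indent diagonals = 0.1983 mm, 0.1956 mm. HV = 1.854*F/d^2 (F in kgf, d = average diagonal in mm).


d_avg = (0.1983+0.1956)/2 = 0.19695 mm
HV = 1.854*30/0.19695^2 = 1434

1434


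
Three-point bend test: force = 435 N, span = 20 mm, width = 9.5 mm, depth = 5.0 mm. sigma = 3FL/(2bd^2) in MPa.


sigma = 3*435*20/(2*9.5*5.0^2) = 54.9 MPa

54.9


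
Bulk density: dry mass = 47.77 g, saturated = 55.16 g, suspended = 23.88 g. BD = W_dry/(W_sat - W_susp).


BD = 47.77 / (55.16 - 23.88) = 47.77 / 31.28 = 1.527 g/cm^3

1.527


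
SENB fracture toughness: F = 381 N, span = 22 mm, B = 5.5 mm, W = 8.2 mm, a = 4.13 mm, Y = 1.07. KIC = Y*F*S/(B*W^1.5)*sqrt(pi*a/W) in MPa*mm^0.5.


KIC = 1.07*381*22/(5.5*8.2^1.5)*sqrt(pi*4.13/8.2) = 87.36

87.36


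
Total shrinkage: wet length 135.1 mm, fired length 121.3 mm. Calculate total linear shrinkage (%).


TS = (135.1 - 121.3) / 135.1 * 100 = 10.21%

10.21


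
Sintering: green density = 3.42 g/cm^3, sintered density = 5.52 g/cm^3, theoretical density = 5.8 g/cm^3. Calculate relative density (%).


Relative = 5.52 / 5.8 * 100 = 95.2%

95.2


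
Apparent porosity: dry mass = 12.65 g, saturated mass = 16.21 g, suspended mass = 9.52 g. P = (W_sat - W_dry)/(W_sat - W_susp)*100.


P = (16.21 - 12.65) / (16.21 - 9.52) * 100 = 3.56 / 6.69 * 100 = 53.2%

53.2


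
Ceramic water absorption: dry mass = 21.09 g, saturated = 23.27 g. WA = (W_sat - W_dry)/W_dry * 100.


WA = (23.27 - 21.09) / 21.09 * 100 = 10.34%

10.34


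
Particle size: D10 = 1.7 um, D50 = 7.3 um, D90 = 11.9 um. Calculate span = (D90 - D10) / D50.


Span = (11.9 - 1.7) / 7.3 = 10.2 / 7.3 = 1.397

1.397


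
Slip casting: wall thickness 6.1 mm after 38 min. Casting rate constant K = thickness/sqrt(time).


K = 6.1 / sqrt(38) = 6.1 / 6.1644 = 0.99 mm/min^0.5

0.99


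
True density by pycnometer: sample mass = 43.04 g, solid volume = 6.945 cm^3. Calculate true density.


TD = 43.04 / 6.945 = 6.197 g/cm^3

6.197


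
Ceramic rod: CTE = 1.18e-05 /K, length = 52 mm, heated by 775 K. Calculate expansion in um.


dL = 1.18e-05 * 52 * 775 * 1000 = 475.54 um

475.54


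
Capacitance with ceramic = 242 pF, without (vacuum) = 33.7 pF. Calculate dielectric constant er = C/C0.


er = 242 / 33.7 = 7.18

7.18


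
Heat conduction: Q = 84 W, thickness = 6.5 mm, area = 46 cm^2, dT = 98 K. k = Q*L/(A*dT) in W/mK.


k = 84*6.5/1000/(46/10000*98) = 1.21 W/mK

1.21


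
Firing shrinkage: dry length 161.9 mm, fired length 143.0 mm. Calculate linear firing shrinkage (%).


FS = (161.9 - 143.0) / 161.9 * 100 = 11.67%

11.67


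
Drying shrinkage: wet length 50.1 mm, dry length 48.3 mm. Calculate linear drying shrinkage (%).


DS = (50.1 - 48.3) / 50.1 * 100 = 3.59%

3.59


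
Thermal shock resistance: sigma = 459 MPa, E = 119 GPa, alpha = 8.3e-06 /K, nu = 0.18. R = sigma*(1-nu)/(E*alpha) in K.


R = 459*(1-0.18)/(119*1000*8.3e-06) = 381 K

381
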